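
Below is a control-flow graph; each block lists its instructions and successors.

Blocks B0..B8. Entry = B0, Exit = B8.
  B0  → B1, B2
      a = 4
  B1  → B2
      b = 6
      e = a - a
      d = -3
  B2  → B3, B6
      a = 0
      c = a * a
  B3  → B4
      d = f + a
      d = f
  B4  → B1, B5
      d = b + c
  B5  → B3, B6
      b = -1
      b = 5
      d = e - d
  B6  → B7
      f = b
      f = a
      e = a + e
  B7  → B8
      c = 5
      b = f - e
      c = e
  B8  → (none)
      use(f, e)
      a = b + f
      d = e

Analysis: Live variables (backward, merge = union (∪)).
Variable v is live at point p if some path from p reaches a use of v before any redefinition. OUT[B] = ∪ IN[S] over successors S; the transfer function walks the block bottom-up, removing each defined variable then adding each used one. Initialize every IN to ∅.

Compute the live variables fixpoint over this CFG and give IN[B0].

Per-block solution:
  B0: | IN={b, e, f} | OUT={a, b, e, f}
  B1: | IN={a, f} | OUT={b, e, f}
  B2: | IN={b, e, f} | OUT={a, b, c, e, f}
  B3: | IN={a, b, c, e, f} | OUT={a, b, c, e, f}
  B4: | IN={a, b, c, e, f} | OUT={a, c, d, e, f}
  B5: | IN={a, c, d, e, f} | OUT={a, b, c, e, f}
  B6: | IN={a, b, e} | OUT={e, f}
  B7: | IN={e, f} | OUT={b, e, f}
  B8: | IN={b, e, f} | OUT={}

Merge at B0: OUT[B0] = IN[B1] ⊔ IN[B2] = {a, b, e, f}
Applying B0's transfer function to that OUT value gives IN[B0] (row B0 above).

Answer: {b, e, f}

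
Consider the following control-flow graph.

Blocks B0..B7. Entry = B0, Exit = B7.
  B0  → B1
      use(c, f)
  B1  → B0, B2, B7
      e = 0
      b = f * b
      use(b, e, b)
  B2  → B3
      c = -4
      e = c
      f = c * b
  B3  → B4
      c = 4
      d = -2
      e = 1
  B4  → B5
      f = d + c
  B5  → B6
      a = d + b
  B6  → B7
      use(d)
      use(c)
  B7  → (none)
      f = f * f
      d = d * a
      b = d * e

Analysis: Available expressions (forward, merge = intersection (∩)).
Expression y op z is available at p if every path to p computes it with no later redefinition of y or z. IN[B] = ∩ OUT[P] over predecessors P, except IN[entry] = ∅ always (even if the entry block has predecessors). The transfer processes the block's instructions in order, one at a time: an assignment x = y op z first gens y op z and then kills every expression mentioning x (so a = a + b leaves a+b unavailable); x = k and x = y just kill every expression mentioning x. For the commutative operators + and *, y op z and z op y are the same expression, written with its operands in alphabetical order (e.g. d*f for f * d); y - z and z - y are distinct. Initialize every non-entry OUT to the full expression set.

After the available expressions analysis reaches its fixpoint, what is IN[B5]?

Converged values:
  B0:   IN={}   OUT={}
  B1:   IN={}   OUT={}
  B2:   IN={}   OUT={b*c}
  B3:   IN={b*c}   OUT={}
  B4:   IN={}   OUT={c+d}
  B5:   IN={c+d}   OUT={b+d, c+d}
  B6:   IN={b+d, c+d}   OUT={b+d, c+d}
  B7:   IN={}   OUT={d*e}

Merge at B5: IN[B5] = OUT[B4] = {c+d}

Answer: {c+d}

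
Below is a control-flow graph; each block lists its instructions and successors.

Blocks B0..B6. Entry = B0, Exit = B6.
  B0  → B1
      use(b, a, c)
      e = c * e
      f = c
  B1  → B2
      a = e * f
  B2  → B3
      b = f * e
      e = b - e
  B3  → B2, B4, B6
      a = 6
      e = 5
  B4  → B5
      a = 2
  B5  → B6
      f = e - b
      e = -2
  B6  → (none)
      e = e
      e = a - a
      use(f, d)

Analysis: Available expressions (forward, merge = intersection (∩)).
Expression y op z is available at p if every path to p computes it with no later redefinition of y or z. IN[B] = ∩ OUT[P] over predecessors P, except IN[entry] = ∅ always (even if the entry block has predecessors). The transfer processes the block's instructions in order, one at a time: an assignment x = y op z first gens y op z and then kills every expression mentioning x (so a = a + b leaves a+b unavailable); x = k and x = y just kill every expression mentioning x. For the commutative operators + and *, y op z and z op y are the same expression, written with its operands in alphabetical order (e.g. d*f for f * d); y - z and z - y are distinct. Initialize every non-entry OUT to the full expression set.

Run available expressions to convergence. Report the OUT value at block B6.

Answer: {a-a}

Working:
Fixpoint table:
  B0:   IN={}   OUT={}
  B1:   IN={}   OUT={e*f}
  B2:   IN={}   OUT={}
  B3:   IN={}   OUT={}
  B4:   IN={}   OUT={}
  B5:   IN={}   OUT={}
  B6:   IN={}   OUT={a-a}

Merge at B6: IN[B6] = OUT[B3] ∩ OUT[B5] = {}
Applying B6's transfer function to that IN value gives OUT[B6] (row B6 above).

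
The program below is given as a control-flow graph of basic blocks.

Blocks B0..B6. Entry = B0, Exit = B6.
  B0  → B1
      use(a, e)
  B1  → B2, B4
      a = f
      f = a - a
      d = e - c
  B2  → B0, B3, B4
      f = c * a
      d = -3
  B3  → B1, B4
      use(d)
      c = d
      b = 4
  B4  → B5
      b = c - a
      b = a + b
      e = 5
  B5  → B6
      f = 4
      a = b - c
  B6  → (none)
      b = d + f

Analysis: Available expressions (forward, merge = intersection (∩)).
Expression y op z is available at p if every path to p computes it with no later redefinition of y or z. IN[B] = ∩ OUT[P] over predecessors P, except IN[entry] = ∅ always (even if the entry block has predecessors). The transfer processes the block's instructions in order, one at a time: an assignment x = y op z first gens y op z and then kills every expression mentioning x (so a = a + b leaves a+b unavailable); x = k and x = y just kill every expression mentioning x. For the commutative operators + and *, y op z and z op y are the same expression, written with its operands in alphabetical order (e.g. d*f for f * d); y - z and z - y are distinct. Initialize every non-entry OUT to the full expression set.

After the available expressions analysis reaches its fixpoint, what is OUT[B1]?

Answer: {a-a, e-c}

Working:
Per-block solution:
  B0:   IN={}   OUT={}
  B1:   IN={}   OUT={a-a, e-c}
  B2:   IN={a-a, e-c}   OUT={a*c, a-a, e-c}
  B3:   IN={a*c, a-a, e-c}   OUT={a-a}
  B4:   IN={a-a}   OUT={a-a, c-a}
  B5:   IN={a-a, c-a}   OUT={b-c}
  B6:   IN={b-c}   OUT={d+f}

Merge at B1: IN[B1] = OUT[B0] ∩ OUT[B3] = {}
Applying B1's transfer function to that IN value gives OUT[B1] (row B1 above).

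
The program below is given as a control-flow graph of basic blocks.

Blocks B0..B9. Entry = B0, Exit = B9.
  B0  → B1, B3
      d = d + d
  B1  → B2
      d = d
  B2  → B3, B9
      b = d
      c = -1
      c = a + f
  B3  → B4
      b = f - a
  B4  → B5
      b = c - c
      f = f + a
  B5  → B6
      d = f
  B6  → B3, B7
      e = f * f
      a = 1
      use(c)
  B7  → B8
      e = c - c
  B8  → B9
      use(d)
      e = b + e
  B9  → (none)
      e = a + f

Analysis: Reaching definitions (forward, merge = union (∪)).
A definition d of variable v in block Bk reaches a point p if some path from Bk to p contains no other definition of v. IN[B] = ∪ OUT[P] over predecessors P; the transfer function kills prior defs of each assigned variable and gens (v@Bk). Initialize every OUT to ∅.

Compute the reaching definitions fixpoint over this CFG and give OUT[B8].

Answer: {a@B6, b@B4, c@B2, d@B5, e@B8, f@B4}

Derivation:
Converged values:
  B0: | IN={} | OUT={d@B0}
  B1: | IN={d@B0} | OUT={d@B1}
  B2: | IN={d@B1} | OUT={b@B2, c@B2, d@B1}
  B3: | IN={a@B6, b@B2, b@B4, c@B2, d@B0, d@B1, d@B5, e@B6, f@B4} | OUT={a@B6, b@B3, c@B2, d@B0, d@B1, d@B5, e@B6, f@B4}
  B4: | IN={a@B6, b@B3, c@B2, d@B0, d@B1, d@B5, e@B6, f@B4} | OUT={a@B6, b@B4, c@B2, d@B0, d@B1, d@B5, e@B6, f@B4}
  B5: | IN={a@B6, b@B4, c@B2, d@B0, d@B1, d@B5, e@B6, f@B4} | OUT={a@B6, b@B4, c@B2, d@B5, e@B6, f@B4}
  B6: | IN={a@B6, b@B4, c@B2, d@B5, e@B6, f@B4} | OUT={a@B6, b@B4, c@B2, d@B5, e@B6, f@B4}
  B7: | IN={a@B6, b@B4, c@B2, d@B5, e@B6, f@B4} | OUT={a@B6, b@B4, c@B2, d@B5, e@B7, f@B4}
  B8: | IN={a@B6, b@B4, c@B2, d@B5, e@B7, f@B4} | OUT={a@B6, b@B4, c@B2, d@B5, e@B8, f@B4}
  B9: | IN={a@B6, b@B2, b@B4, c@B2, d@B1, d@B5, e@B8, f@B4} | OUT={a@B6, b@B2, b@B4, c@B2, d@B1, d@B5, e@B9, f@B4}

Merge at B8: IN[B8] = OUT[B7] = {a@B6, b@B4, c@B2, d@B5, e@B7, f@B4}
Applying B8's transfer function to that IN value gives OUT[B8] (row B8 above).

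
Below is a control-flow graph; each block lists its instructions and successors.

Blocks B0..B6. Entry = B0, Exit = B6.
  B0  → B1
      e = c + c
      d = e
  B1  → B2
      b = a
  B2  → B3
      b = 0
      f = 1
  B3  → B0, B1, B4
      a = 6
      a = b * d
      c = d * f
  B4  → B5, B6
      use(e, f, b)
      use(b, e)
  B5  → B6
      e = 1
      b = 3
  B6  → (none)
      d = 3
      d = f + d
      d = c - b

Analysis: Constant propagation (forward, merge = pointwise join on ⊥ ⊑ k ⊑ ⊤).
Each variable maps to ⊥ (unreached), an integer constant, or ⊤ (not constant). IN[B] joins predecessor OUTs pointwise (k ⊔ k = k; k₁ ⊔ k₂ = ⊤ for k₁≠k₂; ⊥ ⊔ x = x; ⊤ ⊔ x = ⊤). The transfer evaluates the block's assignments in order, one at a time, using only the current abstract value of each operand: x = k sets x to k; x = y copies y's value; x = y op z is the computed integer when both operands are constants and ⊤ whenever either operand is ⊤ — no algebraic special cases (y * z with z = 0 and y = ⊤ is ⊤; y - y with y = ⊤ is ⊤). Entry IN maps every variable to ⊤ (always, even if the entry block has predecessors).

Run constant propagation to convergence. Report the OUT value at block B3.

Per-block solution:
  B0: | IN=(all ⊤) | OUT=(all ⊤)
  B1: | IN=(all ⊤) | OUT=(all ⊤)
  B2: | IN=(all ⊤) | OUT={b:0, f:1; rest ⊤}
  B3: | IN={b:0, f:1; rest ⊤} | OUT={b:0, f:1; rest ⊤}
  B4: | IN={b:0, f:1; rest ⊤} | OUT={b:0, f:1; rest ⊤}
  B5: | IN={b:0, f:1; rest ⊤} | OUT={b:3, e:1, f:1; rest ⊤}
  B6: | IN={f:1; rest ⊤} | OUT={f:1; rest ⊤}

Merge at B3: IN[B3] = OUT[B2] = {a: ⊤, b: 0, c: ⊤, d: ⊤, e: ⊤, f: 1}
Applying B3's transfer function to that IN value gives OUT[B3] (row B3 above).

Answer: {a: ⊤, b: 0, c: ⊤, d: ⊤, e: ⊤, f: 1}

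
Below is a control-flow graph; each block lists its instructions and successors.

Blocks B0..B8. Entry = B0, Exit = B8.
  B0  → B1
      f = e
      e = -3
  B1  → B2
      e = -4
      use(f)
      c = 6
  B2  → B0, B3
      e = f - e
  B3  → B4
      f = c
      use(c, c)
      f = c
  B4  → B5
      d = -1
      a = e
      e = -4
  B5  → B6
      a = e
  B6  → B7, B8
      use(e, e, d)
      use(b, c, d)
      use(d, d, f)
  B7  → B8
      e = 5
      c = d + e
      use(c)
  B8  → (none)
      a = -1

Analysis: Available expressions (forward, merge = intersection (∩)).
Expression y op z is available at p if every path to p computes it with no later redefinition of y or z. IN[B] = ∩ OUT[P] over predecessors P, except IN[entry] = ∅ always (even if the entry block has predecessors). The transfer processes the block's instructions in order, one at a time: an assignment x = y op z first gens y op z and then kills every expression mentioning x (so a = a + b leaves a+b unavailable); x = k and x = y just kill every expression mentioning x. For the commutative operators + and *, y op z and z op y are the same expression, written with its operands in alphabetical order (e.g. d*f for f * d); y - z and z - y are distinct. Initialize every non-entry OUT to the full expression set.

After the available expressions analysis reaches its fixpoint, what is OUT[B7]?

Answer: {d+e}

Working:
Converged values:
  B0:  IN={}  OUT={}
  B1:  IN={}  OUT={}
  B2:  IN={}  OUT={}
  B3:  IN={}  OUT={}
  B4:  IN={}  OUT={}
  B5:  IN={}  OUT={}
  B6:  IN={}  OUT={}
  B7:  IN={}  OUT={d+e}
  B8:  IN={}  OUT={}

Merge at B7: IN[B7] = OUT[B6] = {}
Applying B7's transfer function to that IN value gives OUT[B7] (row B7 above).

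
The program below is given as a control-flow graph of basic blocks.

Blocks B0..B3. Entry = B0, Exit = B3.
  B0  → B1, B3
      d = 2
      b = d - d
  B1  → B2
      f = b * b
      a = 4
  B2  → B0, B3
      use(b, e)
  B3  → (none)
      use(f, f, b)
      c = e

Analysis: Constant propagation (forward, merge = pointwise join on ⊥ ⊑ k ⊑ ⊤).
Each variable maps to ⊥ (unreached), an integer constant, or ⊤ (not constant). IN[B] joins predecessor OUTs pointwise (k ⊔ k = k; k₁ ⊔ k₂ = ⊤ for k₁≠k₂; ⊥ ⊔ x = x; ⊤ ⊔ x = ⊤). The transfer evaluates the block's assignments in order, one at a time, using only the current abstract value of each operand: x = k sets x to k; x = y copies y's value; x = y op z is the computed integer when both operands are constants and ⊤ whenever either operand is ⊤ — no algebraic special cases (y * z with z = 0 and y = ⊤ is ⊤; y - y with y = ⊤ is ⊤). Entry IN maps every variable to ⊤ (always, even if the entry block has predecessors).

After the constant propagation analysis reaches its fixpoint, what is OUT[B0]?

Answer: {a: ⊤, b: 0, c: ⊤, d: 2, e: ⊤, f: ⊤}

Trace:
Converged values:
  B0:   IN=(all ⊤)   OUT={b:0, d:2; rest ⊤}
  B1:   IN={b:0, d:2; rest ⊤}   OUT={a:4, b:0, d:2, f:0; rest ⊤}
  B2:   IN={a:4, b:0, d:2, f:0; rest ⊤}   OUT={a:4, b:0, d:2, f:0; rest ⊤}
  B3:   IN={b:0, d:2; rest ⊤}   OUT={b:0, d:2; rest ⊤}

Merge at B0 (entry node, so the boundary value (all ⊤) is joined with the incoming edge(s)): IN[B0] = (all ⊤) ⊔ OUT[B2] = {a: ⊤, b: ⊤, c: ⊤, d: ⊤, e: ⊤, f: ⊤}
Applying B0's transfer function to that IN value gives OUT[B0] (row B0 above).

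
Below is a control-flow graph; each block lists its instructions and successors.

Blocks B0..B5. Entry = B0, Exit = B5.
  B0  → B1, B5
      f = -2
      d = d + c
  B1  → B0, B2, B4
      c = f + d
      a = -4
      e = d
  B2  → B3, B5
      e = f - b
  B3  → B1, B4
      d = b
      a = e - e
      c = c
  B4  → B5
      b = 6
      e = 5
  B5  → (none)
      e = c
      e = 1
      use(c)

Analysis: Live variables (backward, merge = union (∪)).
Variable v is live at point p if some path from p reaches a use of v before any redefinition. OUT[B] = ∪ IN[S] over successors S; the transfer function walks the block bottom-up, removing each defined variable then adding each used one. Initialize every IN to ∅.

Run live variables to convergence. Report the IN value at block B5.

Answer: {c}

Working:
Fixpoint table:
  B0:   IN={b, c, d}   OUT={b, c, d, f}
  B1:   IN={b, d, f}   OUT={b, c, d, f}
  B2:   IN={b, c, f}   OUT={b, c, e, f}
  B3:   IN={b, c, e, f}   OUT={b, c, d, f}
  B4:   IN={c}   OUT={c}
  B5:   IN={c}   OUT={}

B5 is the boundary node: OUT[B5] = {}
Applying B5's transfer function to that OUT value gives IN[B5] (row B5 above).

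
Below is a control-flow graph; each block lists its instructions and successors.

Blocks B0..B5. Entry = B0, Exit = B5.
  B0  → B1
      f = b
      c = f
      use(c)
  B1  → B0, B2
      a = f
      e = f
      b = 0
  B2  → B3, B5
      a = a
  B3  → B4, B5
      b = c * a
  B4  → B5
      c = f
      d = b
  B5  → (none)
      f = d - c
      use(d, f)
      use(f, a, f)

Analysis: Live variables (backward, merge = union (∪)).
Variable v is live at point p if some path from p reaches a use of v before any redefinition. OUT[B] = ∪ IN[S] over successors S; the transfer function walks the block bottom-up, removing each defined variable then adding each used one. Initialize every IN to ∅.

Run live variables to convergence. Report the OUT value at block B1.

Per-block solution:
  B0:  IN={b, d}  OUT={c, d, f}
  B1:  IN={c, d, f}  OUT={a, b, c, d, f}
  B2:  IN={a, c, d, f}  OUT={a, c, d, f}
  B3:  IN={a, c, d, f}  OUT={a, b, c, d, f}
  B4:  IN={a, b, f}  OUT={a, c, d}
  B5:  IN={a, c, d}  OUT={}

Merge at B1: OUT[B1] = IN[B0] ⊔ IN[B2] = {a, b, c, d, f}

Answer: {a, b, c, d, f}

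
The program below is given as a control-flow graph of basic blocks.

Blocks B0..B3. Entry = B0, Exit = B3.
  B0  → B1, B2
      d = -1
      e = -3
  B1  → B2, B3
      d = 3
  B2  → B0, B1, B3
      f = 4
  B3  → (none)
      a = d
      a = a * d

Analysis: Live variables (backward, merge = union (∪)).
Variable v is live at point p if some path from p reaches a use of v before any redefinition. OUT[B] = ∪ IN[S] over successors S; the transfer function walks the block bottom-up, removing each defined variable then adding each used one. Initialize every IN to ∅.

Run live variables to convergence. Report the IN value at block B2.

Converged values:
  B0:   IN={}   OUT={d}
  B1:   IN={}   OUT={d}
  B2:   IN={d}   OUT={d}
  B3:   IN={d}   OUT={}

Merge at B2: OUT[B2] = IN[B0] ⊔ IN[B1] ⊔ IN[B3] = {d}
Applying B2's transfer function to that OUT value gives IN[B2] (row B2 above).

Answer: {d}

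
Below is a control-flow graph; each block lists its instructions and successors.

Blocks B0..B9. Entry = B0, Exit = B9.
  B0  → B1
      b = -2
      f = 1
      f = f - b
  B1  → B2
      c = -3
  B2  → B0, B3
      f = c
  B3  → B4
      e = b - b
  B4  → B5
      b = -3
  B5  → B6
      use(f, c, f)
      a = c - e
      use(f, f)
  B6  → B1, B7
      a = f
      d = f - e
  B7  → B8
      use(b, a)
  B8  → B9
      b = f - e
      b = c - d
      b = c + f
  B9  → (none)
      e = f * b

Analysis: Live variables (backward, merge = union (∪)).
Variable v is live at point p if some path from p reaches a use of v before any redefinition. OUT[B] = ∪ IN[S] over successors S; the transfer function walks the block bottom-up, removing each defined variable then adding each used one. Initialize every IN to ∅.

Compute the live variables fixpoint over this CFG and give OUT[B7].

Fixpoint table:
  B0:   IN={}   OUT={b}
  B1:   IN={b}   OUT={b, c}
  B2:   IN={b, c}   OUT={b, c, f}
  B3:   IN={b, c, f}   OUT={c, e, f}
  B4:   IN={c, e, f}   OUT={b, c, e, f}
  B5:   IN={b, c, e, f}   OUT={b, c, e, f}
  B6:   IN={b, c, e, f}   OUT={a, b, c, d, e, f}
  B7:   IN={a, b, c, d, e, f}   OUT={c, d, e, f}
  B8:   IN={c, d, e, f}   OUT={b, f}
  B9:   IN={b, f}   OUT={}

Merge at B7: OUT[B7] = IN[B8] = {c, d, e, f}

Answer: {c, d, e, f}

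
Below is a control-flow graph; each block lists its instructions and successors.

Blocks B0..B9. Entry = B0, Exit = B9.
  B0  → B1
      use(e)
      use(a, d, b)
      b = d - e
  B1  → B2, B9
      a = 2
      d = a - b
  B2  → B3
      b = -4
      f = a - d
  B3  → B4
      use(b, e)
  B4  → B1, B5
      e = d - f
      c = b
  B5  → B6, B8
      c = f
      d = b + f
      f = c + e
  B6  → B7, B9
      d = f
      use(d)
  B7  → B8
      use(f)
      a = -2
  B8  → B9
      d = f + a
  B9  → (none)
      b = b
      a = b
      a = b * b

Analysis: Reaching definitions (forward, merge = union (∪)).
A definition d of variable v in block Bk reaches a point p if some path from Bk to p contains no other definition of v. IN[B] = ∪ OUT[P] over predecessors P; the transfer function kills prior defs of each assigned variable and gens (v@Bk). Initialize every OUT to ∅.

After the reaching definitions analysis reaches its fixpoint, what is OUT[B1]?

Converged values:
  B0:  IN={}  OUT={b@B0}
  B1:  IN={a@B1, b@B0, b@B2, c@B4, d@B1, e@B4, f@B2}  OUT={a@B1, b@B0, b@B2, c@B4, d@B1, e@B4, f@B2}
  B2:  IN={a@B1, b@B0, b@B2, c@B4, d@B1, e@B4, f@B2}  OUT={a@B1, b@B2, c@B4, d@B1, e@B4, f@B2}
  B3:  IN={a@B1, b@B2, c@B4, d@B1, e@B4, f@B2}  OUT={a@B1, b@B2, c@B4, d@B1, e@B4, f@B2}
  B4:  IN={a@B1, b@B2, c@B4, d@B1, e@B4, f@B2}  OUT={a@B1, b@B2, c@B4, d@B1, e@B4, f@B2}
  B5:  IN={a@B1, b@B2, c@B4, d@B1, e@B4, f@B2}  OUT={a@B1, b@B2, c@B5, d@B5, e@B4, f@B5}
  B6:  IN={a@B1, b@B2, c@B5, d@B5, e@B4, f@B5}  OUT={a@B1, b@B2, c@B5, d@B6, e@B4, f@B5}
  B7:  IN={a@B1, b@B2, c@B5, d@B6, e@B4, f@B5}  OUT={a@B7, b@B2, c@B5, d@B6, e@B4, f@B5}
  B8:  IN={a@B1, a@B7, b@B2, c@B5, d@B5, d@B6, e@B4, f@B5}  OUT={a@B1, a@B7, b@B2, c@B5, d@B8, e@B4, f@B5}
  B9:  IN={a@B1, a@B7, b@B0, b@B2, c@B4, c@B5, d@B1, d@B6, d@B8, e@B4, f@B2, f@B5}  OUT={a@B9, b@B9, c@B4, c@B5, d@B1, d@B6, d@B8, e@B4, f@B2, f@B5}

Merge at B1: IN[B1] = OUT[B0] ⊔ OUT[B4] = {a@B1, b@B0, b@B2, c@B4, d@B1, e@B4, f@B2}
Applying B1's transfer function to that IN value gives OUT[B1] (row B1 above).

Answer: {a@B1, b@B0, b@B2, c@B4, d@B1, e@B4, f@B2}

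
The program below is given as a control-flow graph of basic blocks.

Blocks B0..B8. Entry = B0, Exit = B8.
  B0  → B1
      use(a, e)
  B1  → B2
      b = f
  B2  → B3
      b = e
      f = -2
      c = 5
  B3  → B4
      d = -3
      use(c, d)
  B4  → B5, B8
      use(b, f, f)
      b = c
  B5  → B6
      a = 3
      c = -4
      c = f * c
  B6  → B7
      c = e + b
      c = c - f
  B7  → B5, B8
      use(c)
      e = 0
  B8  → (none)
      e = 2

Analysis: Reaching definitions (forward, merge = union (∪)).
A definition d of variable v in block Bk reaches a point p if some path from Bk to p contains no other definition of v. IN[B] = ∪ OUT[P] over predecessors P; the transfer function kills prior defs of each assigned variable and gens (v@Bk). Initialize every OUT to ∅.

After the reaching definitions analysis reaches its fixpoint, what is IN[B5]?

Fixpoint table:
  B0: | IN={} | OUT={}
  B1: | IN={} | OUT={b@B1}
  B2: | IN={b@B1} | OUT={b@B2, c@B2, f@B2}
  B3: | IN={b@B2, c@B2, f@B2} | OUT={b@B2, c@B2, d@B3, f@B2}
  B4: | IN={b@B2, c@B2, d@B3, f@B2} | OUT={b@B4, c@B2, d@B3, f@B2}
  B5: | IN={a@B5, b@B4, c@B2, c@B6, d@B3, e@B7, f@B2} | OUT={a@B5, b@B4, c@B5, d@B3, e@B7, f@B2}
  B6: | IN={a@B5, b@B4, c@B5, d@B3, e@B7, f@B2} | OUT={a@B5, b@B4, c@B6, d@B3, e@B7, f@B2}
  B7: | IN={a@B5, b@B4, c@B6, d@B3, e@B7, f@B2} | OUT={a@B5, b@B4, c@B6, d@B3, e@B7, f@B2}
  B8: | IN={a@B5, b@B4, c@B2, c@B6, d@B3, e@B7, f@B2} | OUT={a@B5, b@B4, c@B2, c@B6, d@B3, e@B8, f@B2}

Merge at B5: IN[B5] = OUT[B4] ⊔ OUT[B7] = {a@B5, b@B4, c@B2, c@B6, d@B3, e@B7, f@B2}

Answer: {a@B5, b@B4, c@B2, c@B6, d@B3, e@B7, f@B2}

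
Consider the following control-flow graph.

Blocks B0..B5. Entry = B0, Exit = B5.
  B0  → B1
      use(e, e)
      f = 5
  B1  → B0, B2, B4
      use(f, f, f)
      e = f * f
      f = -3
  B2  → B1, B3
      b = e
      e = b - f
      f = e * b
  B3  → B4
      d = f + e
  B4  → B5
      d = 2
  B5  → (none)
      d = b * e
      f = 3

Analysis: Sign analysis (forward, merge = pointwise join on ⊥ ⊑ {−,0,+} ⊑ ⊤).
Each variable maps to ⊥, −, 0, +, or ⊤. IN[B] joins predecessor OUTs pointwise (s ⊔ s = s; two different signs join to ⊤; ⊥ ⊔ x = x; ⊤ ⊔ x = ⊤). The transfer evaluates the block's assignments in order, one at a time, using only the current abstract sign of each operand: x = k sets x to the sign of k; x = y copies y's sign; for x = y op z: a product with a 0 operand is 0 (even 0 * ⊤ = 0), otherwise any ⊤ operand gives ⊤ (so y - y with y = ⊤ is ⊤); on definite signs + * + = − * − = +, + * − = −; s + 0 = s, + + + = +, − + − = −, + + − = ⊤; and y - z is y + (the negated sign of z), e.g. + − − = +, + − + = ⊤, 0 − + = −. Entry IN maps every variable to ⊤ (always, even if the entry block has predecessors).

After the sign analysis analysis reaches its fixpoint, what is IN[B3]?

Fixpoint table:
  B0:   IN=(all ⊤)   OUT={f:+; rest ⊤}
  B1:   IN={f:+; rest ⊤}   OUT={e:+, f:-; rest ⊤}
  B2:   IN={e:+, f:-; rest ⊤}   OUT={b:+, e:+, f:+; rest ⊤}
  B3:   IN={b:+, e:+, f:+; rest ⊤}   OUT={b:+, d:+, e:+, f:+; rest ⊤}
  B4:   IN={e:+; rest ⊤}   OUT={d:+, e:+; rest ⊤}
  B5:   IN={d:+, e:+; rest ⊤}   OUT={e:+, f:+; rest ⊤}

Merge at B3: IN[B3] = OUT[B2] = {a: ⊤, b: +, c: ⊤, d: ⊤, e: +, f: +}

Answer: {a: ⊤, b: +, c: ⊤, d: ⊤, e: +, f: +}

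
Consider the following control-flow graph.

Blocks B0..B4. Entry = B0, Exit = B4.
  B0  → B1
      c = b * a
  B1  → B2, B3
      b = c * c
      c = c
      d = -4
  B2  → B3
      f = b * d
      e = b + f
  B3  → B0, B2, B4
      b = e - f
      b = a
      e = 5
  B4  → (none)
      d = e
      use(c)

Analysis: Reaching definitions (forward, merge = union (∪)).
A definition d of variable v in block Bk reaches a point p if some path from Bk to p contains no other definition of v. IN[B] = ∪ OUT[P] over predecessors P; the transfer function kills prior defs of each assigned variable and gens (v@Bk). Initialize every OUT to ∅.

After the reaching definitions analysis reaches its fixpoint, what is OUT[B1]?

Fixpoint table:
  B0:   IN={b@B3, c@B1, d@B1, e@B3, f@B2}   OUT={b@B3, c@B0, d@B1, e@B3, f@B2}
  B1:   IN={b@B3, c@B0, d@B1, e@B3, f@B2}   OUT={b@B1, c@B1, d@B1, e@B3, f@B2}
  B2:   IN={b@B1, b@B3, c@B1, d@B1, e@B3, f@B2}   OUT={b@B1, b@B3, c@B1, d@B1, e@B2, f@B2}
  B3:   IN={b@B1, b@B3, c@B1, d@B1, e@B2, e@B3, f@B2}   OUT={b@B3, c@B1, d@B1, e@B3, f@B2}
  B4:   IN={b@B3, c@B1, d@B1, e@B3, f@B2}   OUT={b@B3, c@B1, d@B4, e@B3, f@B2}

Merge at B1: IN[B1] = OUT[B0] = {b@B3, c@B0, d@B1, e@B3, f@B2}
Applying B1's transfer function to that IN value gives OUT[B1] (row B1 above).

Answer: {b@B1, c@B1, d@B1, e@B3, f@B2}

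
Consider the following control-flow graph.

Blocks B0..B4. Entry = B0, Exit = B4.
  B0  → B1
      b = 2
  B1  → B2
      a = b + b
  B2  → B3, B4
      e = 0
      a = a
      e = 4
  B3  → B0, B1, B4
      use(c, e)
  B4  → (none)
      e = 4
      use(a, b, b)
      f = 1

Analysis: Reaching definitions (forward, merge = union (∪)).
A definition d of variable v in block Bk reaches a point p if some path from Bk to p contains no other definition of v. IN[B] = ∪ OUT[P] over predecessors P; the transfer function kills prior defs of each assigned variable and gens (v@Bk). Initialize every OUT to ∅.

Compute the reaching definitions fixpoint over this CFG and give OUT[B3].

Fixpoint table:
  B0:   IN={a@B2, b@B0, e@B2}   OUT={a@B2, b@B0, e@B2}
  B1:   IN={a@B2, b@B0, e@B2}   OUT={a@B1, b@B0, e@B2}
  B2:   IN={a@B1, b@B0, e@B2}   OUT={a@B2, b@B0, e@B2}
  B3:   IN={a@B2, b@B0, e@B2}   OUT={a@B2, b@B0, e@B2}
  B4:   IN={a@B2, b@B0, e@B2}   OUT={a@B2, b@B0, e@B4, f@B4}

Merge at B3: IN[B3] = OUT[B2] = {a@B2, b@B0, e@B2}
Applying B3's transfer function to that IN value gives OUT[B3] (row B3 above).

Answer: {a@B2, b@B0, e@B2}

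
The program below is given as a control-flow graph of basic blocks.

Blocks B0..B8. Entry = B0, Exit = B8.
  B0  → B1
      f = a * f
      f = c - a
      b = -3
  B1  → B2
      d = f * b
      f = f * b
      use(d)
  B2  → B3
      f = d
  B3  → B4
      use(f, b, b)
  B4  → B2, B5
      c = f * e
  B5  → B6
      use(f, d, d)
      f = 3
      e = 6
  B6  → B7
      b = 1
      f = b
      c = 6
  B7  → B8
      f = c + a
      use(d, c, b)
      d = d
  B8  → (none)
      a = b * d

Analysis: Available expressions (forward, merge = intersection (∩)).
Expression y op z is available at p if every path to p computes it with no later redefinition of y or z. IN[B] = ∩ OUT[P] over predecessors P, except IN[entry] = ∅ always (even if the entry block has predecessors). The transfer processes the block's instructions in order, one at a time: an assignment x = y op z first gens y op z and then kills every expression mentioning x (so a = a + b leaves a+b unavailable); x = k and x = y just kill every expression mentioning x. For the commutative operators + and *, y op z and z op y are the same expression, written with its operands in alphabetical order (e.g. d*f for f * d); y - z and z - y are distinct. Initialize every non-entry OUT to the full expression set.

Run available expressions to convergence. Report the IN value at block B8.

Answer: {a+c}

Trace:
Per-block solution:
  B0: | IN={} | OUT={c-a}
  B1: | IN={c-a} | OUT={c-a}
  B2: | IN={} | OUT={}
  B3: | IN={} | OUT={}
  B4: | IN={} | OUT={e*f}
  B5: | IN={e*f} | OUT={}
  B6: | IN={} | OUT={}
  B7: | IN={} | OUT={a+c}
  B8: | IN={a+c} | OUT={b*d}

Merge at B8: IN[B8] = OUT[B7] = {a+c}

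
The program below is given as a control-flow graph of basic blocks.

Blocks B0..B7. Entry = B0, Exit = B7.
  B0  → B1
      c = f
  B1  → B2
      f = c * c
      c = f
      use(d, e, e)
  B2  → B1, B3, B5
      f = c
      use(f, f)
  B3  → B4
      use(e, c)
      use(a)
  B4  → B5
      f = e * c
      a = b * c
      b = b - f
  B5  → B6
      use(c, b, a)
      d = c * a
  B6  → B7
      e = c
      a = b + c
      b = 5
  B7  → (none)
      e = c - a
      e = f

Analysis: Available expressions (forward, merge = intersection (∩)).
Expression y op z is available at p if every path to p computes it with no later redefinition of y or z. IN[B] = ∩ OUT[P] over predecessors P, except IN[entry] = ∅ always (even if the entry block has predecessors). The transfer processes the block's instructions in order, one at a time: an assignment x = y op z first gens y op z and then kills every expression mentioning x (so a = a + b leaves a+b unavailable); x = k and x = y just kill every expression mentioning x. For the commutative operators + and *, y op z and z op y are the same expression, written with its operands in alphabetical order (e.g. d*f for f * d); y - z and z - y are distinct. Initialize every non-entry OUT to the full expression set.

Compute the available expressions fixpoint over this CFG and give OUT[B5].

Converged values:
  B0:   IN={}   OUT={}
  B1:   IN={}   OUT={}
  B2:   IN={}   OUT={}
  B3:   IN={}   OUT={}
  B4:   IN={}   OUT={c*e}
  B5:   IN={}   OUT={a*c}
  B6:   IN={a*c}   OUT={}
  B7:   IN={}   OUT={c-a}

Merge at B5: IN[B5] = OUT[B2] ∩ OUT[B4] = {}
Applying B5's transfer function to that IN value gives OUT[B5] (row B5 above).

Answer: {a*c}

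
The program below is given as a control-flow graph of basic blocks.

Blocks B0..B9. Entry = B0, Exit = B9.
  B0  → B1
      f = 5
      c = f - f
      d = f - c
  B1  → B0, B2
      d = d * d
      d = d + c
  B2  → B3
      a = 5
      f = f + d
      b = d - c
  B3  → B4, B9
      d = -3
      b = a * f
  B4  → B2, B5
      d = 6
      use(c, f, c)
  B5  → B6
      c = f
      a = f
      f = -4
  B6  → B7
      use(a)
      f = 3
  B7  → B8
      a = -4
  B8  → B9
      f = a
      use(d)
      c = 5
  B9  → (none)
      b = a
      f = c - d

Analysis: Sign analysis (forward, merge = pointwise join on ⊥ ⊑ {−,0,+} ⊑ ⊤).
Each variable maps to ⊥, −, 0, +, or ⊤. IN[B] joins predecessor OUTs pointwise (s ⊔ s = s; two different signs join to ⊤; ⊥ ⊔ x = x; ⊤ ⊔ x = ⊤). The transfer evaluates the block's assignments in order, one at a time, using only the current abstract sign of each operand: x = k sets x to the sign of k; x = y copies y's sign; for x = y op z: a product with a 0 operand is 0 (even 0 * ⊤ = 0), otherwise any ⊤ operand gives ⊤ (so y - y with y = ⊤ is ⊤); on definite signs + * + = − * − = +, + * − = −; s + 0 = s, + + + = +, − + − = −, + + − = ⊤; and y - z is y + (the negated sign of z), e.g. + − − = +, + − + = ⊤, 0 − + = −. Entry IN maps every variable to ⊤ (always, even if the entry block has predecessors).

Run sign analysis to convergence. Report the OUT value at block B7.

Answer: {a: -, b: ⊤, c: ⊤, d: +, e: ⊤, f: +}

Trace:
Fixpoint table:
  B0:  IN=(all ⊤)  OUT={f:+; rest ⊤}
  B1:  IN={f:+; rest ⊤}  OUT={f:+; rest ⊤}
  B2:  IN=(all ⊤)  OUT={a:+; rest ⊤}
  B3:  IN={a:+; rest ⊤}  OUT={a:+, d:-; rest ⊤}
  B4:  IN={a:+, d:-; rest ⊤}  OUT={a:+, d:+; rest ⊤}
  B5:  IN={a:+, d:+; rest ⊤}  OUT={d:+, f:-; rest ⊤}
  B6:  IN={d:+, f:-; rest ⊤}  OUT={d:+, f:+; rest ⊤}
  B7:  IN={d:+, f:+; rest ⊤}  OUT={a:-, d:+, f:+; rest ⊤}
  B8:  IN={a:-, d:+, f:+; rest ⊤}  OUT={a:-, c:+, d:+, f:-; rest ⊤}
  B9:  IN=(all ⊤)  OUT=(all ⊤)

Merge at B7: IN[B7] = OUT[B6] = {a: ⊤, b: ⊤, c: ⊤, d: +, e: ⊤, f: +}
Applying B7's transfer function to that IN value gives OUT[B7] (row B7 above).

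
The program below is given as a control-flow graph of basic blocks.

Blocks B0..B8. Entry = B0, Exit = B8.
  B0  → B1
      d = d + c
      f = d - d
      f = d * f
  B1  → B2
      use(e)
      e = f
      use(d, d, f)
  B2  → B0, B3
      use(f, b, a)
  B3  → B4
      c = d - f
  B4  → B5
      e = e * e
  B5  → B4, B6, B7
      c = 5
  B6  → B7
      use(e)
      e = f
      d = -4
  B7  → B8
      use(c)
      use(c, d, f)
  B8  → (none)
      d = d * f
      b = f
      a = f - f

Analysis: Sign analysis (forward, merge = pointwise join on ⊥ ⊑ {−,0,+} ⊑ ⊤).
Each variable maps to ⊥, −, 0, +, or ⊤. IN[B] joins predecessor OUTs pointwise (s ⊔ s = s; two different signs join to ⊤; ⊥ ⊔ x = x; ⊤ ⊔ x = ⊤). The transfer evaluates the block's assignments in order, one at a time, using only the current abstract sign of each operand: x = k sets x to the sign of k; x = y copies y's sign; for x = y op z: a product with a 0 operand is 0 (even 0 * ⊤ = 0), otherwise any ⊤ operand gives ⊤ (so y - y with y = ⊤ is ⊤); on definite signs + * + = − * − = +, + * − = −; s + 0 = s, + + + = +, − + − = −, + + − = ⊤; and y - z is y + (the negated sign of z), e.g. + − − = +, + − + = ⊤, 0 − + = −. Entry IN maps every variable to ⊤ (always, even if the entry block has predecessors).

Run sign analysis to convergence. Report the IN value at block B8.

Answer: {a: ⊤, b: ⊤, c: +, d: ⊤, e: ⊤, f: ⊤}

Trace:
Fixpoint table:
  B0: | IN=(all ⊤) | OUT=(all ⊤)
  B1: | IN=(all ⊤) | OUT=(all ⊤)
  B2: | IN=(all ⊤) | OUT=(all ⊤)
  B3: | IN=(all ⊤) | OUT=(all ⊤)
  B4: | IN=(all ⊤) | OUT=(all ⊤)
  B5: | IN=(all ⊤) | OUT={c:+; rest ⊤}
  B6: | IN={c:+; rest ⊤} | OUT={c:+, d:-; rest ⊤}
  B7: | IN={c:+; rest ⊤} | OUT={c:+; rest ⊤}
  B8: | IN={c:+; rest ⊤} | OUT={c:+; rest ⊤}

Merge at B8: IN[B8] = OUT[B7] = {a: ⊤, b: ⊤, c: +, d: ⊤, e: ⊤, f: ⊤}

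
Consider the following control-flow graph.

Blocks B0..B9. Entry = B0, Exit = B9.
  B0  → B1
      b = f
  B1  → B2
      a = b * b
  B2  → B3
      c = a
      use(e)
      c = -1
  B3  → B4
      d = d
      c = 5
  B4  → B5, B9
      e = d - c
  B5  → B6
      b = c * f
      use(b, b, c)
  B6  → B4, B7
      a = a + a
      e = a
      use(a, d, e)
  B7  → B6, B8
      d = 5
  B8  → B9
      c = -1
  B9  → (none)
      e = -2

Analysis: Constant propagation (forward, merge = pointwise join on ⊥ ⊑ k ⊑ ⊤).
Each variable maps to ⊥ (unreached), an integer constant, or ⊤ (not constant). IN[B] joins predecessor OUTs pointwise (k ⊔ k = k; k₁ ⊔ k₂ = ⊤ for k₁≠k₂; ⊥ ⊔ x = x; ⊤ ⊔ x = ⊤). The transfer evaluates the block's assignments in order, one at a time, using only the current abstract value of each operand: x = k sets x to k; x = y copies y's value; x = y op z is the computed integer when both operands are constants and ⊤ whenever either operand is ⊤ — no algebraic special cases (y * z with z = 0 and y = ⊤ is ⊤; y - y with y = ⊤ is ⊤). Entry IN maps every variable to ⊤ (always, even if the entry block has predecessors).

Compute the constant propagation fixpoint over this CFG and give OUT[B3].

Fixpoint table:
  B0:   IN=(all ⊤)   OUT=(all ⊤)
  B1:   IN=(all ⊤)   OUT=(all ⊤)
  B2:   IN=(all ⊤)   OUT={c:-1; rest ⊤}
  B3:   IN={c:-1; rest ⊤}   OUT={c:5; rest ⊤}
  B4:   IN={c:5; rest ⊤}   OUT={c:5; rest ⊤}
  B5:   IN={c:5; rest ⊤}   OUT={c:5; rest ⊤}
  B6:   IN={c:5; rest ⊤}   OUT={c:5; rest ⊤}
  B7:   IN={c:5; rest ⊤}   OUT={c:5, d:5; rest ⊤}
  B8:   IN={c:5, d:5; rest ⊤}   OUT={c:-1, d:5; rest ⊤}
  B9:   IN=(all ⊤)   OUT={e:-2; rest ⊤}

Merge at B3: IN[B3] = OUT[B2] = {a: ⊤, b: ⊤, c: -1, d: ⊤, e: ⊤, f: ⊤}
Applying B3's transfer function to that IN value gives OUT[B3] (row B3 above).

Answer: {a: ⊤, b: ⊤, c: 5, d: ⊤, e: ⊤, f: ⊤}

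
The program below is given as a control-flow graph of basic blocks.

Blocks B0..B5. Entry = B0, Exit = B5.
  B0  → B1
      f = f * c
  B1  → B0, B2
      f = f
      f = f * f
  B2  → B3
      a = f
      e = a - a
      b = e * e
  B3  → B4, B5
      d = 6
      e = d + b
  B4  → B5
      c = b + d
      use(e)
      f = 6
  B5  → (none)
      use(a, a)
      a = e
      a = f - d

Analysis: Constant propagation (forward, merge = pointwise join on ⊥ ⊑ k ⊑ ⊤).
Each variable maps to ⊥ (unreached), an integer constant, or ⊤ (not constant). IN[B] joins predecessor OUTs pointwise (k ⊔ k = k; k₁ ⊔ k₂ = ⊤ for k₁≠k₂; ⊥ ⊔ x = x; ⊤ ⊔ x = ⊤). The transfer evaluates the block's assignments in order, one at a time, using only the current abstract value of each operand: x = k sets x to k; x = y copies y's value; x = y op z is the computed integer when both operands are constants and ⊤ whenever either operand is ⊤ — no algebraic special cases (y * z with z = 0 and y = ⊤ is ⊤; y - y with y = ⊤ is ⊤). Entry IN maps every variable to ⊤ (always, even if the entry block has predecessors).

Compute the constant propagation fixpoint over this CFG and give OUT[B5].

Per-block solution:
  B0:   IN=(all ⊤)   OUT=(all ⊤)
  B1:   IN=(all ⊤)   OUT=(all ⊤)
  B2:   IN=(all ⊤)   OUT=(all ⊤)
  B3:   IN=(all ⊤)   OUT={d:6; rest ⊤}
  B4:   IN={d:6; rest ⊤}   OUT={d:6, f:6; rest ⊤}
  B5:   IN={d:6; rest ⊤}   OUT={d:6; rest ⊤}

Merge at B5: IN[B5] = OUT[B3] ⊔ OUT[B4] = {a: ⊤, b: ⊤, c: ⊤, d: 6, e: ⊤, f: ⊤}
Applying B5's transfer function to that IN value gives OUT[B5] (row B5 above).

Answer: {a: ⊤, b: ⊤, c: ⊤, d: 6, e: ⊤, f: ⊤}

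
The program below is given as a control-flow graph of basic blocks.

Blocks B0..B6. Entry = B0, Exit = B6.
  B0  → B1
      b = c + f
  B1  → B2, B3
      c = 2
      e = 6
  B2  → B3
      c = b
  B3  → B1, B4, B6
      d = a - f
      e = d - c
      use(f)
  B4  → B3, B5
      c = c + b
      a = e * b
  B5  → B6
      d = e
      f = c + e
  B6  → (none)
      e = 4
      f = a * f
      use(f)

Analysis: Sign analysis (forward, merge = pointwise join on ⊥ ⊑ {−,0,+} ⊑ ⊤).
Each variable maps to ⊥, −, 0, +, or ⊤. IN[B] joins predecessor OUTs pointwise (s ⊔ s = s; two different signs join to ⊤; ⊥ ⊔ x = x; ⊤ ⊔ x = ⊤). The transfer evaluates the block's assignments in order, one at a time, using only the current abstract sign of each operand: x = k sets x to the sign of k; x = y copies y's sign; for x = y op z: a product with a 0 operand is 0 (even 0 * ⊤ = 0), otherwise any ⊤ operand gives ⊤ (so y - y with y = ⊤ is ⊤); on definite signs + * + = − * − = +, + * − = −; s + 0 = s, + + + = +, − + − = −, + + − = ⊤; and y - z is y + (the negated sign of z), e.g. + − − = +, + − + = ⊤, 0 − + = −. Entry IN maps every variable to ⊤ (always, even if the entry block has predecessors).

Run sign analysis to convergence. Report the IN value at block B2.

Converged values:
  B0: | IN=(all ⊤) | OUT=(all ⊤)
  B1: | IN=(all ⊤) | OUT={c:+, e:+; rest ⊤}
  B2: | IN={c:+, e:+; rest ⊤} | OUT={e:+; rest ⊤}
  B3: | IN=(all ⊤) | OUT=(all ⊤)
  B4: | IN=(all ⊤) | OUT=(all ⊤)
  B5: | IN=(all ⊤) | OUT=(all ⊤)
  B6: | IN=(all ⊤) | OUT={e:+; rest ⊤}

Merge at B2: IN[B2] = OUT[B1] = {a: ⊤, b: ⊤, c: +, d: ⊤, e: +, f: ⊤}

Answer: {a: ⊤, b: ⊤, c: +, d: ⊤, e: +, f: ⊤}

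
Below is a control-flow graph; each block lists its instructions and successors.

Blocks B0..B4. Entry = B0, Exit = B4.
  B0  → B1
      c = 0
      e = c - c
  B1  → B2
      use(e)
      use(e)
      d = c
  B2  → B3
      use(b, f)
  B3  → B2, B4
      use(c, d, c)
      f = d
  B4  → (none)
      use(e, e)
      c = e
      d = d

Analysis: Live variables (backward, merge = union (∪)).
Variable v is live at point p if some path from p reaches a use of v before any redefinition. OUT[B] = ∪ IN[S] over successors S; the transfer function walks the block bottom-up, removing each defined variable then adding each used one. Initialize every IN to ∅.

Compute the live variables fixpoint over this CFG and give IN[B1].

Answer: {b, c, e, f}

Working:
Converged values:
  B0:  IN={b, f}  OUT={b, c, e, f}
  B1:  IN={b, c, e, f}  OUT={b, c, d, e, f}
  B2:  IN={b, c, d, e, f}  OUT={b, c, d, e}
  B3:  IN={b, c, d, e}  OUT={b, c, d, e, f}
  B4:  IN={d, e}  OUT={}

Merge at B1: OUT[B1] = IN[B2] = {b, c, d, e, f}
Applying B1's transfer function to that OUT value gives IN[B1] (row B1 above).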